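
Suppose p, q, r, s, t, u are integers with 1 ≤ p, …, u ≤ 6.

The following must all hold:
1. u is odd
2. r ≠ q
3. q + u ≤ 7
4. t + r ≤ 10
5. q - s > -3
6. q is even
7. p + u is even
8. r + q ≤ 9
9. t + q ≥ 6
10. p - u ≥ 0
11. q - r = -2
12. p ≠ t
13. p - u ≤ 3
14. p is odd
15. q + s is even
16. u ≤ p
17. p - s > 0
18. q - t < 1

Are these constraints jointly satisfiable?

Satisfiable

The assignment p = 3, q = 2, r = 4, s = 2, t = 4, u = 3 works:
  constraint 3 holds since q + u = 5.
  constraint 4 holds since t + r = 8.
The rest check out directly.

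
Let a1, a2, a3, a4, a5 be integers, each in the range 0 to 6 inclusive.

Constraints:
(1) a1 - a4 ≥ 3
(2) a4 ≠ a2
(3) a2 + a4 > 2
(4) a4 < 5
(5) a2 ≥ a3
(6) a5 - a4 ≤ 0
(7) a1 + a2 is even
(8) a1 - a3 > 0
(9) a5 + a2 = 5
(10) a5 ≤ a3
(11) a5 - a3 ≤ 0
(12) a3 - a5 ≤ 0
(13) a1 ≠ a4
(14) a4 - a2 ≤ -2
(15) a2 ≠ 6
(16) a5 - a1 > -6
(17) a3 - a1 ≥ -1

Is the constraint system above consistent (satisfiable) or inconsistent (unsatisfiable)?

Unsatisfiable

Constraints 1, 6, 12, and 17 give a1 − a4 ≥ 3, a4 − a5 ≥ 0, a5 − a3 ≥ 0, a3 − a1 ≥ -1.
Adding all 4 inequalities: the left sides telescope to 0, and the right sides sum to 3 + 0 + 0 + (-1) = 2. So 0 ≥ 2, which is false.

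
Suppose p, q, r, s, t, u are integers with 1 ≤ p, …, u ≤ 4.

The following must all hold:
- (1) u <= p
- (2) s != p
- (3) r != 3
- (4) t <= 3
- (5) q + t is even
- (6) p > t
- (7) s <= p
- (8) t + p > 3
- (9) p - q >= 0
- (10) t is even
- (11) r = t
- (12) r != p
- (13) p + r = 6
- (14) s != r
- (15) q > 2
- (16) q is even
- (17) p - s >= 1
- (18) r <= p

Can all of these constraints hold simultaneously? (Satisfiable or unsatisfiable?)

Satisfiable

Try p = 4, q = 4, r = 2, s = 3, t = 2, u = 4.
Check constraint 8: t + p = 6; constraint 9: p - q = 0. The remaining constraints are straightforward to verify.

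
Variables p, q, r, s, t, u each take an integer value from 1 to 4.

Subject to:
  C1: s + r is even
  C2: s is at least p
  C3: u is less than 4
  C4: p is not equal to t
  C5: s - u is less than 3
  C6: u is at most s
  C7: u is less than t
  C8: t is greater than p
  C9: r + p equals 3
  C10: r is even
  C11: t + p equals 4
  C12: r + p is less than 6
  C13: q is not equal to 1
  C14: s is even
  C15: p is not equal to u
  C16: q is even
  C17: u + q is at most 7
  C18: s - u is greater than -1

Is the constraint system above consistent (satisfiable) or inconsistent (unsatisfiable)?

Satisfiable

One satisfying assignment is p = 1, q = 4, r = 2, s = 2, t = 3, u = 2.
For the less obvious constraints — constraint 5: s - u = 0; constraint 9: r + p = 3 — and the others hold by inspection.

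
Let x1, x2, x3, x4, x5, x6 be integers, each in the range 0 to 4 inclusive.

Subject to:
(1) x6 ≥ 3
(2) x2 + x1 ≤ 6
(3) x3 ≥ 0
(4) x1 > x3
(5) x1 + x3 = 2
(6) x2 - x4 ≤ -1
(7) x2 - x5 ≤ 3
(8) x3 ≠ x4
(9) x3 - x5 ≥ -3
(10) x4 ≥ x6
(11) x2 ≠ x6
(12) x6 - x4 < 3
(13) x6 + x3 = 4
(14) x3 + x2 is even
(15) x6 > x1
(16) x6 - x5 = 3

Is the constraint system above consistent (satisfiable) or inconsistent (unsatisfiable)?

One satisfying assignment is x1 = 2, x2 = 2, x3 = 0, x4 = 4, x5 = 1, x6 = 4.
For the less obvious constraints — constraint 2: x2 + x1 = 4; constraint 5: x1 + x3 = 2 — and the others hold by inspection.

Satisfiable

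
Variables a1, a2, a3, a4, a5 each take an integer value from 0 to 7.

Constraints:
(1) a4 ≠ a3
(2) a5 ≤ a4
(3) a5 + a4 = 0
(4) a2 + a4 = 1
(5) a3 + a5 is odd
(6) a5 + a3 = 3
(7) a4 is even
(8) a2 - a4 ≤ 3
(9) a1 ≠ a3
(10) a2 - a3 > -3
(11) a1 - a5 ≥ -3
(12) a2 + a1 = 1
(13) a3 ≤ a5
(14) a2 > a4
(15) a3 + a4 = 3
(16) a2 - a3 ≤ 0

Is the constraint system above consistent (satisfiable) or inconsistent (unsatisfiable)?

Unsatisfiable

Constraints 2, 13, 14, and 16 give a2 ≤ a3, a3 ≤ a5, a5 ≤ a4, a4 < a2. Chaining: a2 ≤ a3 ≤ a5 ≤ a4 < a2, which forces a2 < a2 — impossible.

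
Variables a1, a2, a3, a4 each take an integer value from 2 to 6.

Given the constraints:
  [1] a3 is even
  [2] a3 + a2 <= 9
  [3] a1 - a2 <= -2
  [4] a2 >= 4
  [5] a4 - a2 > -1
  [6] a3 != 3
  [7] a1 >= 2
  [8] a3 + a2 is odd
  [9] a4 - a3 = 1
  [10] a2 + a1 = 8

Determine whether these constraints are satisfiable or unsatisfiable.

Satisfiable

The assignment a1 = 3, a2 = 5, a3 = 4, a4 = 5 works:
  constraint 2 holds since a3 + a2 = 9.
  constraint 3 holds since a1 - a2 = -2.
  constraint 5 holds since a4 - a2 = 0.
The rest check out directly.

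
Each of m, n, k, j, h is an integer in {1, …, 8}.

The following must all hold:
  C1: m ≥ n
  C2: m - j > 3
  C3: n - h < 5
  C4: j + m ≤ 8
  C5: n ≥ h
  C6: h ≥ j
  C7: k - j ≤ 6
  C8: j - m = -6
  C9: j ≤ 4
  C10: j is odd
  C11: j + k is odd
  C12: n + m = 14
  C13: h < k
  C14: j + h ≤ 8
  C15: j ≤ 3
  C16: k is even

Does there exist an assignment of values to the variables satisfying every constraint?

Setting (m, n, k, j, h) = (7, 7, 6, 1, 5) satisfies everything: constraint 2: m - j = 6; constraint 3: n - h = 2; constraint 4: j + m = 8, and the others follow.

Satisfiable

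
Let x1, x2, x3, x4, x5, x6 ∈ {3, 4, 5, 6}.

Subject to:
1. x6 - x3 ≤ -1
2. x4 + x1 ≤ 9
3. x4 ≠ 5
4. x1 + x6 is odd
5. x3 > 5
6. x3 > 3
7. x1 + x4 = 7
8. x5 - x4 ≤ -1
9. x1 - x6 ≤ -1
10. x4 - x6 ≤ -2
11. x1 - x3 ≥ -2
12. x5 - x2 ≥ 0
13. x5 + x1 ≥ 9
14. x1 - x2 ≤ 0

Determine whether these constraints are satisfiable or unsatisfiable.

Constraints 1, 8, 10, 11, 12, and 14 give x6 − x4 ≥ 2, x4 − x5 ≥ 1, x5 − x2 ≥ 0, x2 − x1 ≥ 0, x1 − x3 ≥ -2, x3 − x6 ≥ 1.
Adding all 6 inequalities: the left sides telescope to 0, and the right sides sum to 2 + 1 + 0 + 0 + (-2) + 1 = 2. So 0 ≥ 2, which is false.

Unsatisfiable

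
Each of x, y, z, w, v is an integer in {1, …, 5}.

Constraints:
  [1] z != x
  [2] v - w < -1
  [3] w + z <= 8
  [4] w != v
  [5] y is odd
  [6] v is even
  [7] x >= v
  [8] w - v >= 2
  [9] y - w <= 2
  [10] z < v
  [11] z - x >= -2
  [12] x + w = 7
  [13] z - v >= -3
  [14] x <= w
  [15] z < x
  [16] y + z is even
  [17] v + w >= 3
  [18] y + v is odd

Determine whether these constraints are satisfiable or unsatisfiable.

Try x = 3, y = 5, z = 1, w = 4, v = 2.
Check constraint 2: v - w = -2; constraint 3: w + z = 5. The remaining constraints are straightforward to verify.

Satisfiable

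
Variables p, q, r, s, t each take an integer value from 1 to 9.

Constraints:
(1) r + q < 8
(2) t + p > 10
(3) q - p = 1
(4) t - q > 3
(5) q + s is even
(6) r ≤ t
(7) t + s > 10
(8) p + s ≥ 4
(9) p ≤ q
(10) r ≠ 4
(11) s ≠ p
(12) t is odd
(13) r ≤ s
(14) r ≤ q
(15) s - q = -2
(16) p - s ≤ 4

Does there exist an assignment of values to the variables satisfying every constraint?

Satisfiable

The assignment p = 3, q = 4, r = 2, s = 2, t = 9 works:
  constraint 1 holds since r + q = 6.
  constraint 2 holds since t + p = 12.
  constraint 3 holds since q - p = 1.
The rest check out directly.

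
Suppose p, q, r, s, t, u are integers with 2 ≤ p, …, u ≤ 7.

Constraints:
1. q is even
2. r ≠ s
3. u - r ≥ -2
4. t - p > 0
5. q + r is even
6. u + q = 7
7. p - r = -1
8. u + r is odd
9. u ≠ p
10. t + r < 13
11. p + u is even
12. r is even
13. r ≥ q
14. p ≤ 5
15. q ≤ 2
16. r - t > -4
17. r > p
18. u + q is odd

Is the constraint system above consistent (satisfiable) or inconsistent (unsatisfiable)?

Satisfiable

Try p = 3, q = 2, r = 4, s = 2, t = 6, u = 5.
Check constraint 3: u - r = 1; constraint 4: t - p = 3; constraint 6: u + q = 7. The remaining constraints are straightforward to verify.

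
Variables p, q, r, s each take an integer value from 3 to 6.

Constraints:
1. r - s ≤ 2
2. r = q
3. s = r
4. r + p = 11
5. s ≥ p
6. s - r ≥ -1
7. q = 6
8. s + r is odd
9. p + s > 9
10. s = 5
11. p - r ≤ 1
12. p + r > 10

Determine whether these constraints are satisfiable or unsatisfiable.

Constraint 10 fixes s = 5 and constraint 7 fixes q = 6. Constraints 2 and 3 give s = r = q, so s = q. But 5 ≠ 6 — contradiction.

Unsatisfiable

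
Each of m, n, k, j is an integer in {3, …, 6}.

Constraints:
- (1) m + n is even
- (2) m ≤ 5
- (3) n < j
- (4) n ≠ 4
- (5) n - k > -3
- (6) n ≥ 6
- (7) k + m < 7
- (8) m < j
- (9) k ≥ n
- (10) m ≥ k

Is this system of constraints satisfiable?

Unsatisfiable

From constraints 6 and 9: k ≥ n and n ≥ 6, so k ≥ 6. From constraints 2 and 10: k ≤ m and m ≤ 5, so k ≤ 5. But 5 < 6, so no value of k works.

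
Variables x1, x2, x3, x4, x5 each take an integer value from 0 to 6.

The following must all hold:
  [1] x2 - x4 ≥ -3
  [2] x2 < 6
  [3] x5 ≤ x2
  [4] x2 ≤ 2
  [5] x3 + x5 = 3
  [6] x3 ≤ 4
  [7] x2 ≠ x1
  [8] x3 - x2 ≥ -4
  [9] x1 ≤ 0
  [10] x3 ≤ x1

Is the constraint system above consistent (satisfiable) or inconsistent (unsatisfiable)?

From constraints 9 and 10: x3 ≤ x1 ≤ 0. From constraints 3 and 4: x5 ≤ x2 ≤ 2. Hence x3 + x5 ≤ 2. But constraint 5 requires x3 + x5 = 3, and 3 > 2. Contradiction.

Unsatisfiable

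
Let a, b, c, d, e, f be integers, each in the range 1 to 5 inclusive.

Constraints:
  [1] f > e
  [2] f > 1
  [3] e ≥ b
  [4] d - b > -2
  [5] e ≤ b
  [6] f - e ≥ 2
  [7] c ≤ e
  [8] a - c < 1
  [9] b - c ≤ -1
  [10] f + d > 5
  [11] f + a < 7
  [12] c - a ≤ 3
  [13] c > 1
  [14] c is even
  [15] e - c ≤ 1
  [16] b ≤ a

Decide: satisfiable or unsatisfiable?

Constraints 5, 7, and 9 give e ≤ b, b < c, c ≤ e. Chaining: e ≤ b < c ≤ e, which forces e < e — impossible.

Unsatisfiable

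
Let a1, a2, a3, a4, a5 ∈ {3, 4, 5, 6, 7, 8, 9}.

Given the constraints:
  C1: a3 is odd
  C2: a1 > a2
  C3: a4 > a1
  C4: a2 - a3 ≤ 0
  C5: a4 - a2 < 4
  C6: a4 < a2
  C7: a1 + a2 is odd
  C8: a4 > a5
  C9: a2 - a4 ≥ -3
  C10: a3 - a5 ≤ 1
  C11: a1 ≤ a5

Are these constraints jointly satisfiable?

Unsatisfiable

Constraints 2, 6, 8, and 11 give a5 < a4, a4 < a2, a2 < a1, a1 ≤ a5. Chaining: a5 < a4 < a2 < a1 ≤ a5, which forces a5 < a5 — impossible.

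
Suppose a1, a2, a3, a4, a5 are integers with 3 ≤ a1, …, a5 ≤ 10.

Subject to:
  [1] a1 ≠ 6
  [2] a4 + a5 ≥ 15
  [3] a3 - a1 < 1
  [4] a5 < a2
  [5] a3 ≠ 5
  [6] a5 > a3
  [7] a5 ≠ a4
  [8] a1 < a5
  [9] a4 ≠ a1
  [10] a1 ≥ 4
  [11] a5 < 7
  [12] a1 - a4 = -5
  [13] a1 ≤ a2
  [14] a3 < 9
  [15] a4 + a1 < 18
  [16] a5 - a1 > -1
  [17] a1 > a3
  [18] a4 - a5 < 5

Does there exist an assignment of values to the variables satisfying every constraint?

One satisfying assignment is a1 = 5, a2 = 8, a3 = 3, a4 = 10, a5 = 6.
For the less obvious constraints — constraint 2: a4 + a5 = 16; constraint 3: a3 - a1 = -2; constraint 12: a1 - a4 = -5 — and the others hold by inspection.

Satisfiable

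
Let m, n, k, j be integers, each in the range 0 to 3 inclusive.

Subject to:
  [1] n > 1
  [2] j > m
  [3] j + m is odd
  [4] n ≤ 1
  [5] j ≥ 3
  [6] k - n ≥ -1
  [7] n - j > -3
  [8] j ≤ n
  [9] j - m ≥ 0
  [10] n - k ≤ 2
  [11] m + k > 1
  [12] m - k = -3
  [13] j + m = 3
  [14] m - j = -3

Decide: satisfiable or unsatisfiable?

From constraints 5 and 8: n ≥ j and j ≥ 3, so n ≥ 3. From constraint 4: n ≤ 1. But 1 < 3, so no value of n works.

Unsatisfiable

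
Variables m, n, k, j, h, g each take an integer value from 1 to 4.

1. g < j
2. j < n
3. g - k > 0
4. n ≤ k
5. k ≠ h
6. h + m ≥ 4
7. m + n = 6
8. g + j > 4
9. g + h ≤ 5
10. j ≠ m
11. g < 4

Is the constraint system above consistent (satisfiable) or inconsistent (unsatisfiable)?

Constraints 1, 2, 3, and 4 give j < n, n ≤ k, k < g, g < j. Chaining: j < n ≤ k < g < j, which forces j < j — impossible.

Unsatisfiable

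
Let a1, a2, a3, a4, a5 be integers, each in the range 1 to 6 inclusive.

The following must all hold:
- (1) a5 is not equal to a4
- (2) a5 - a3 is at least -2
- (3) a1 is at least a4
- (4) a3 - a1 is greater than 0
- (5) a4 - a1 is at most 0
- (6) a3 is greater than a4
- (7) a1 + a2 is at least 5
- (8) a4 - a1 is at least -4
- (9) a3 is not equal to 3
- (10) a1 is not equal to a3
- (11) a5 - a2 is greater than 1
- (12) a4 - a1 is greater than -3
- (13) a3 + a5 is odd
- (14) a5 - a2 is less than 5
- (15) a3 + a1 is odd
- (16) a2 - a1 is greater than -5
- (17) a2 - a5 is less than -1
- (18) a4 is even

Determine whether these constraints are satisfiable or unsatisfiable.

Satisfiable

Try a1 = 4, a2 = 2, a3 = 5, a4 = 2, a5 = 4.
Check constraint 2: a5 - a3 = -1; constraint 4: a3 - a1 = 1; constraint 5: a4 - a1 = -2. The remaining constraints are straightforward to verify.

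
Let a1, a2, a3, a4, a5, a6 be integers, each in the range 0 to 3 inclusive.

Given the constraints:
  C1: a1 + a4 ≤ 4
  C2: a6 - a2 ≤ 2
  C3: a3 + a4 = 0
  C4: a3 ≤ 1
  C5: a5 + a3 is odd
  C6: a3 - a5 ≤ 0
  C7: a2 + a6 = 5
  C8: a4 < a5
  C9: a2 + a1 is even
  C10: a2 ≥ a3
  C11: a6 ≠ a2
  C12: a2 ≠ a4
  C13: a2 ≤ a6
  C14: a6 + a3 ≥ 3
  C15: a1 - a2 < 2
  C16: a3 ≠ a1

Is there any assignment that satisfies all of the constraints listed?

Satisfiable

The assignment a1 = 2, a2 = 2, a3 = 0, a4 = 0, a5 = 3, a6 = 3 works:
  constraint 1 holds since a1 + a4 = 2.
  constraint 2 holds since a6 - a2 = 1.
  constraint 3 holds since a3 + a4 = 0.
The rest check out directly.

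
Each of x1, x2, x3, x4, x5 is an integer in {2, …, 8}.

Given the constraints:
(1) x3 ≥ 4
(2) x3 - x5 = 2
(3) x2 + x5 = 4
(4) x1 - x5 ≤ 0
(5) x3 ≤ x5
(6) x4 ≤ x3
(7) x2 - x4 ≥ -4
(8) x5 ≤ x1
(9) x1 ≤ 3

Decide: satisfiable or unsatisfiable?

Unsatisfiable

From constraints 1 and 5: x5 ≥ x3 and x3 ≥ 4, so x5 ≥ 4. From constraints 8 and 9: x5 ≤ x1 and x1 ≤ 3, so x5 ≤ 3. But 3 < 4, so no value of x5 works.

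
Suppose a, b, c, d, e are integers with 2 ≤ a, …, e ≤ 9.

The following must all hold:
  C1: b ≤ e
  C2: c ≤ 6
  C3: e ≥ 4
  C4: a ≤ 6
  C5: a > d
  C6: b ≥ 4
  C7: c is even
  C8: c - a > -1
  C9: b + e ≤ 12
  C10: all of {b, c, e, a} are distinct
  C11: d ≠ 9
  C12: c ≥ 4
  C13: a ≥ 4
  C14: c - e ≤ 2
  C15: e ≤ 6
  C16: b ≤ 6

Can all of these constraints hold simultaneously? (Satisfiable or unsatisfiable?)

Unsatisfiable

Constraints 2, 3, 4, 6, 12, 13, 15, and 16 confine each of b, c, e, a to the 3 values {4, …, 6}.
Constraint 10 requires all 4 of them to be distinct, but only 3 values are available — impossible by the pigeonhole principle.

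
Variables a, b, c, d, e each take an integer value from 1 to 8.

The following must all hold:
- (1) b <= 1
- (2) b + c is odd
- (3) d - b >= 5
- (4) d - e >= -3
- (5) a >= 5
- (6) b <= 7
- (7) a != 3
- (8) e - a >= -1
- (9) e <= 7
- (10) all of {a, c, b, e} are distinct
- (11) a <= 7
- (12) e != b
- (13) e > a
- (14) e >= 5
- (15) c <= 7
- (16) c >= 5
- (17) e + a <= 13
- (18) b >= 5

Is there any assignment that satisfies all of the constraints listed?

Unsatisfiable

Constraints 5, 6, 9, 11, 14, 15, 16, and 18 confine each of a, c, b, e to the 3 values {5, …, 7}.
Constraint 10 requires all 4 of them to be distinct, but only 3 values are available — impossible by the pigeonhole principle.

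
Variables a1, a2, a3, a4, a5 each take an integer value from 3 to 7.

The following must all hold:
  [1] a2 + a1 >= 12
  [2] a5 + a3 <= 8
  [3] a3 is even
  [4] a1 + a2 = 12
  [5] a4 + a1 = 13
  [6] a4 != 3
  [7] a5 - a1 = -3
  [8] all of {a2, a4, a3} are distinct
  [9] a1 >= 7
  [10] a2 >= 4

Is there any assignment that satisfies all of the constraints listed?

Satisfiable

One satisfying assignment is a1 = 7, a2 = 5, a3 = 4, a4 = 6, a5 = 4.
For the less obvious constraints — constraint 1: a2 + a1 = 12; constraint 2: a5 + a3 = 8 — and the others hold by inspection.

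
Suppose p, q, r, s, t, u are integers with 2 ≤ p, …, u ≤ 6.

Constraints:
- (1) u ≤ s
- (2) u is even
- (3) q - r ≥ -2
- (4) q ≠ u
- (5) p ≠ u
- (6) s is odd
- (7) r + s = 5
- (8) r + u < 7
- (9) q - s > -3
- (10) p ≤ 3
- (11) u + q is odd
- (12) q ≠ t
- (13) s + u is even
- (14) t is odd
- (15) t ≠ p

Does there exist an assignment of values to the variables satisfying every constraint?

Unsatisfiable

Constraint 6 makes s odd and constraint 2 makes u even, so s + u must be odd. Constraint 13 says s + u is even — contradiction.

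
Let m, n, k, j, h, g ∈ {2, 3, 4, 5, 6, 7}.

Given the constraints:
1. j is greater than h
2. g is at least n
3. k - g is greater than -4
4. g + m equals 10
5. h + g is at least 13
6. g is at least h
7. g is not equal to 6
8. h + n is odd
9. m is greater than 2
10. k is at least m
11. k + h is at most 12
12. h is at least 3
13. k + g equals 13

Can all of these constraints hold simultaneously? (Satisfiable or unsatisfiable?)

Setting (m, n, k, j, h, g) = (3, 7, 6, 7, 6, 7) satisfies everything: constraint 3: k - g = -1; constraint 4: g + m = 10; constraint 5: h + g = 13, and the others follow.

Satisfiable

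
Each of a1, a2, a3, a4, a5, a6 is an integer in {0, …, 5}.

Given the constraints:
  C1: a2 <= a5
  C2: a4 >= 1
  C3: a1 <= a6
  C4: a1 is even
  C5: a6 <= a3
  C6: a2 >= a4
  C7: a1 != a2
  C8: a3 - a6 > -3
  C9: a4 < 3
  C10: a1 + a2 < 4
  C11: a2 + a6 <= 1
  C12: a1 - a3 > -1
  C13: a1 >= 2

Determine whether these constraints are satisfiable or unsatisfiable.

From constraints 2 and 6: a2 ≥ a4 ≥ 1. From constraints 3 and 13: a6 ≥ a1 ≥ 2. Hence a2 + a6 ≥ 3. But constraint 11 requires a2 + a6 ≤ 1, and 1 < 3. Contradiction.

Unsatisfiable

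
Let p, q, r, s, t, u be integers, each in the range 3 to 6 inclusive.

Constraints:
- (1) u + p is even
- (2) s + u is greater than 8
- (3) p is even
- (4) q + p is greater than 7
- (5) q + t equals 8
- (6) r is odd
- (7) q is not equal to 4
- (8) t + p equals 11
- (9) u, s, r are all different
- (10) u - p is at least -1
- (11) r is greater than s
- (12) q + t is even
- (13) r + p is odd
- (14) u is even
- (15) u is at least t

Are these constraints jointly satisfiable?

One satisfying assignment is p = 6, q = 3, r = 5, s = 3, t = 5, u = 6.
For the less obvious constraints — constraint 2: s + u = 9; constraint 4: q + p = 9 — and the others hold by inspection.

Satisfiable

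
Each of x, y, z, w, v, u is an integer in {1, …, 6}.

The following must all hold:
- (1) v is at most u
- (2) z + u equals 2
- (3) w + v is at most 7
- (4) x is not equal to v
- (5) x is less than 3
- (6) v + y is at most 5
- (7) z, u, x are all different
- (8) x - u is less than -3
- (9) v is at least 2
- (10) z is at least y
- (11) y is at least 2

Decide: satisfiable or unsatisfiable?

From constraints 10 and 11: z ≥ y ≥ 2. From constraints 1 and 9: u ≥ v ≥ 2. Hence z + u ≥ 4. But constraint 2 requires z + u = 2, and 2 < 4. Contradiction.

Unsatisfiable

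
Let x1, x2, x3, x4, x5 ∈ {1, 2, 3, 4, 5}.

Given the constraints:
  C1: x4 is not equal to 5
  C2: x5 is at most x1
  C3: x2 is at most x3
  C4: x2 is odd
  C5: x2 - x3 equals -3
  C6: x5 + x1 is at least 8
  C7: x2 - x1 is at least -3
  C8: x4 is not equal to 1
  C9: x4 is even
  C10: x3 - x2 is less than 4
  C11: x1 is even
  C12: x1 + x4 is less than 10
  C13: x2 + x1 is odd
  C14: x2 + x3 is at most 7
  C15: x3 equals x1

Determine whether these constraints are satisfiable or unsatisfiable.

Satisfiable

One satisfying assignment is x1 = 4, x2 = 1, x3 = 4, x4 = 4, x5 = 4.
For the less obvious constraints — constraint 5: x2 - x3 = -3; constraint 6: x5 + x1 = 8 — and the others hold by inspection.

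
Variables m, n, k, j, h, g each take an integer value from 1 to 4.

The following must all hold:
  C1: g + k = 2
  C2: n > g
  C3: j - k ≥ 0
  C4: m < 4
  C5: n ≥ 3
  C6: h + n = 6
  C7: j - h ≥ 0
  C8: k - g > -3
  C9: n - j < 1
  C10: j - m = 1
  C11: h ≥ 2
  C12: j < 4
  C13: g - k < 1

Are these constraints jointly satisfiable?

Try m = 2, n = 3, k = 1, j = 3, h = 3, g = 1.
Check constraint 1: g + k = 2; constraint 3: j - k = 2; constraint 6: h + n = 6. The remaining constraints are straightforward to verify.

Satisfiable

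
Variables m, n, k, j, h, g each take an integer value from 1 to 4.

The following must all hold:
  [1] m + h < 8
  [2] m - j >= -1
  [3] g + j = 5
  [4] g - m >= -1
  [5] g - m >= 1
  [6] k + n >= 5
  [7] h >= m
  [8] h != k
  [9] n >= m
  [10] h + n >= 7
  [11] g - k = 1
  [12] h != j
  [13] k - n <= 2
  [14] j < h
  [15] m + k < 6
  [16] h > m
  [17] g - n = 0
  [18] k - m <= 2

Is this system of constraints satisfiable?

One satisfying assignment is m = 2, n = 3, k = 2, j = 2, h = 4, g = 3.
For the less obvious constraints — constraint 1: m + h = 6; constraint 2: m - j = 0 — and the others hold by inspection.

Satisfiable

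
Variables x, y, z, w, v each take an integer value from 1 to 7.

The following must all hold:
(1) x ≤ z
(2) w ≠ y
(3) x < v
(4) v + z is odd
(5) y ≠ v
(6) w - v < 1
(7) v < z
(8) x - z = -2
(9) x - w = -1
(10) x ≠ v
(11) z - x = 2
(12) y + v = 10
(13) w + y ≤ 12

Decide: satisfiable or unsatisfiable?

Try x = 5, y = 4, z = 7, w = 6, v = 6.
Check constraint 6: w - v = 0; constraint 8: x - z = -2. The remaining constraints are straightforward to verify.

Satisfiable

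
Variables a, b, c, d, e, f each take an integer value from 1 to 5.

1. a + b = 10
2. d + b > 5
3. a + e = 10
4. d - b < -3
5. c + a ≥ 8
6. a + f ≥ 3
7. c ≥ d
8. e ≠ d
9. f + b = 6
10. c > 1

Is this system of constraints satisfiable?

Setting (a, b, c, d, e, f) = (5, 5, 5, 1, 5, 1) satisfies everything: constraint 1: a + b = 10; constraint 2: d + b = 6, and the others follow.

Satisfiable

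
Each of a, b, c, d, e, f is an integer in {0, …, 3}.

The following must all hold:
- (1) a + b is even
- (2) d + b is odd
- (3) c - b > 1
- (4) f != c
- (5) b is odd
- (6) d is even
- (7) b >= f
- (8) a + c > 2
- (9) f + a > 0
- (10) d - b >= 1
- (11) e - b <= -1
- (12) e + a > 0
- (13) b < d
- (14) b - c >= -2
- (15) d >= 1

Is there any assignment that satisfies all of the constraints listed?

Satisfiable

Setting (a, b, c, d, e, f) = (1, 1, 3, 2, 0, 0) satisfies everything: constraint 3: c - b = 2; constraint 8: a + c = 4, and the others follow.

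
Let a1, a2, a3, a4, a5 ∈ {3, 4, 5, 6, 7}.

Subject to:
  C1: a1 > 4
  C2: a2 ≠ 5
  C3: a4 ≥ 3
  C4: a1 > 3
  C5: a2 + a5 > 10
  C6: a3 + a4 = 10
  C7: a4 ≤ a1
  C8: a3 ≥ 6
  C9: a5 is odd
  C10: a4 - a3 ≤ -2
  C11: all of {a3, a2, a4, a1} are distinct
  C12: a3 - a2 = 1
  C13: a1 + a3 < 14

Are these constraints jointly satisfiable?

Satisfiable

Setting (a1, a2, a3, a4, a5) = (5, 6, 7, 3, 7) satisfies everything: constraint 5: a2 + a5 = 13; constraint 6: a3 + a4 = 10, and the others follow.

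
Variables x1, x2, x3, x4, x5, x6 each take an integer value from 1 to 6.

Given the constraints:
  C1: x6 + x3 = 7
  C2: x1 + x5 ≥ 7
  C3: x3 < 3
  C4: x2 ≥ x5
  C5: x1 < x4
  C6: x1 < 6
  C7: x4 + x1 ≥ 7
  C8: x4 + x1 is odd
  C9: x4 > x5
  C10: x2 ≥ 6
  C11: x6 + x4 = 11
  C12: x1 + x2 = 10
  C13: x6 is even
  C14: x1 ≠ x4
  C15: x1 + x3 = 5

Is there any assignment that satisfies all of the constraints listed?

Satisfiable

The assignment x1 = 4, x2 = 6, x3 = 1, x4 = 5, x5 = 4, x6 = 6 works:
  constraint 1 holds since x6 + x3 = 7.
  constraint 2 holds since x1 + x5 = 8.
  constraint 7 holds since x4 + x1 = 9.
The rest check out directly.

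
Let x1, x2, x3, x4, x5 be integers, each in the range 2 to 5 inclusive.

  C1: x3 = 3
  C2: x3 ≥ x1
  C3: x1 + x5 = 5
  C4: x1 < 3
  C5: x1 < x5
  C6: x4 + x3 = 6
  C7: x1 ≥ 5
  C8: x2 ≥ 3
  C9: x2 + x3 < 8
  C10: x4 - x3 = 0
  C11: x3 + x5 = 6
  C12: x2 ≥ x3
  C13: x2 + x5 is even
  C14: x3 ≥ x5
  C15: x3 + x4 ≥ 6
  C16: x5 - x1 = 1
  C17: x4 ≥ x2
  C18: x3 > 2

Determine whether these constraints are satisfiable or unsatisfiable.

Unsatisfiable

From constraints 8 and 17: x4 ≥ x2 ≥ 3. From constraints 2 and 7: x3 ≥ x1 ≥ 5. Hence x4 + x3 ≥ 8. But constraint 6 requires x4 + x3 = 6, and 6 < 8. Contradiction.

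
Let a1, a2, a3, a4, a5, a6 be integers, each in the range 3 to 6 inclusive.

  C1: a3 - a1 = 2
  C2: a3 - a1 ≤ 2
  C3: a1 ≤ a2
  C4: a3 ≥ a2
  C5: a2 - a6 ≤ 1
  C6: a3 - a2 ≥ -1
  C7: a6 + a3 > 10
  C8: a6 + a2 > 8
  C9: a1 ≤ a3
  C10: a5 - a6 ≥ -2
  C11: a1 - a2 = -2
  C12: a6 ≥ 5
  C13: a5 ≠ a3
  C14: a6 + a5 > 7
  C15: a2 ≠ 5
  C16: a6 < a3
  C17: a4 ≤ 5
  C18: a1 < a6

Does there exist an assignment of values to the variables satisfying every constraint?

Setting (a1, a2, a3, a4, a5, a6) = (4, 6, 6, 4, 4, 5) satisfies everything: constraint 1: a3 - a1 = 2; constraint 2: a3 - a1 = 2; constraint 5: a2 - a6 = 1, and the others follow.

Satisfiable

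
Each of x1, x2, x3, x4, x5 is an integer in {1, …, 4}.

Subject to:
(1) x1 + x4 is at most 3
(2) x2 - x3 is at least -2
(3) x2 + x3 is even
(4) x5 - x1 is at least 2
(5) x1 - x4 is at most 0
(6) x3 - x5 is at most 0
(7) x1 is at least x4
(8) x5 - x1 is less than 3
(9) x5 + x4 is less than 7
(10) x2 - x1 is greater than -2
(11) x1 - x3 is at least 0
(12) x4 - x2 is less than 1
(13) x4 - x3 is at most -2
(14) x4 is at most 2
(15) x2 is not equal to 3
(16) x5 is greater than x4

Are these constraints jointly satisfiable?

Unsatisfiable

Constraints 5, 11, and 13 give x3 − x4 ≥ 2, x4 − x1 ≥ 0, x1 − x3 ≥ 0.
Adding all 3 inequalities: the left sides telescope to 0, and the right sides sum to 2 + 0 + 0 = 2. So 0 ≥ 2, which is false.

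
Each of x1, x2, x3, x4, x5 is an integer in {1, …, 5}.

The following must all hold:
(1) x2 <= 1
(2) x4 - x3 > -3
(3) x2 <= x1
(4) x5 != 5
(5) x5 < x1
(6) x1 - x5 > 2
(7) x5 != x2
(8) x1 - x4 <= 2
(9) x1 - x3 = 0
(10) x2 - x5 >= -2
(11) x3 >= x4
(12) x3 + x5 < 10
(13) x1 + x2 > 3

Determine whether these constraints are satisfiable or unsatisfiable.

Satisfiable

Take x1 = 5, x2 = 1, x3 = 5, x4 = 5, x5 = 2. Then constraint 2: x4 - x3 = 0; constraint 6: x1 - x5 = 3, and every other listed constraint is also met.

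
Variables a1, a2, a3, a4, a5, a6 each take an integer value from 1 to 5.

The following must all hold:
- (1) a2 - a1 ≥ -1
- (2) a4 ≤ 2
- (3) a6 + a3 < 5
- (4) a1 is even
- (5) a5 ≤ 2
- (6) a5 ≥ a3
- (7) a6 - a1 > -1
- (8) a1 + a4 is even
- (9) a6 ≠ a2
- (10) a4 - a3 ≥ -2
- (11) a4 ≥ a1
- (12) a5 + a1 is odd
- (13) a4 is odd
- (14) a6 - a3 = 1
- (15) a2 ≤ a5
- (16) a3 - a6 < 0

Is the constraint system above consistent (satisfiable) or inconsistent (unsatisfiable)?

Constraint 4 makes a1 even and constraint 13 makes a4 odd, so a1 + a4 must be odd. Constraint 8 says a1 + a4 is even — contradiction.

Unsatisfiable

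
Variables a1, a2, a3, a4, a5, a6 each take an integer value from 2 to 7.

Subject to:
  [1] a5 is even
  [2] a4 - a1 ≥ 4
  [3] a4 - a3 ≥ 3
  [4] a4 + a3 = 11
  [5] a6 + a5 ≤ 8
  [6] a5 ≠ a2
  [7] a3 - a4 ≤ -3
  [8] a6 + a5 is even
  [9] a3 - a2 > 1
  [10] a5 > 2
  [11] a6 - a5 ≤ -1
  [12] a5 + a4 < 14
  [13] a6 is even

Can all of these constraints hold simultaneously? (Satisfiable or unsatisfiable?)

The assignment a1 = 2, a2 = 2, a3 = 4, a4 = 7, a5 = 4, a6 = 2 works:
  constraint 2 holds since a4 - a1 = 5.
  constraint 3 holds since a4 - a3 = 3.
  constraint 4 holds since a4 + a3 = 11.
The rest check out directly.

Satisfiable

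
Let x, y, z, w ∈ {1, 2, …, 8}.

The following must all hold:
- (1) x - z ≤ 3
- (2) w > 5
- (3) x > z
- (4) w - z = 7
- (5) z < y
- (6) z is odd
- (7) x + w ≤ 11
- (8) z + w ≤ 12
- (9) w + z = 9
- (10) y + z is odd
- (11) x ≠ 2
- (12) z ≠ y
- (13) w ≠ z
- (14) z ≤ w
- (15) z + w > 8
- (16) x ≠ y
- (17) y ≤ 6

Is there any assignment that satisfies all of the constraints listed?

Satisfiable

Take x = 3, y = 4, z = 1, w = 8. Then constraint 1: x - z = 2; constraint 4: w - z = 7, and every other listed constraint is also met.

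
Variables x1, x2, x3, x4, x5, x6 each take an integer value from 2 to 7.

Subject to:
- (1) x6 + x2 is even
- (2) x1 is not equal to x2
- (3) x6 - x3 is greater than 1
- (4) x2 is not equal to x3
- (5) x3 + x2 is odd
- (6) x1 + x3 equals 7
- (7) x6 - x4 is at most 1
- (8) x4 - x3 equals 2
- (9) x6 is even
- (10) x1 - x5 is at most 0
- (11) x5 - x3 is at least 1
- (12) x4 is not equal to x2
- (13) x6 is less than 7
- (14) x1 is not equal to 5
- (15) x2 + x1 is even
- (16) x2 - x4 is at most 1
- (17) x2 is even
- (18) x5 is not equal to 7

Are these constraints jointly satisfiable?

Take x1 = 4, x2 = 6, x3 = 3, x4 = 5, x5 = 6, x6 = 6. Then constraint 3: x6 - x3 = 3; constraint 6: x1 + x3 = 7, and every other listed constraint is also met.

Satisfiable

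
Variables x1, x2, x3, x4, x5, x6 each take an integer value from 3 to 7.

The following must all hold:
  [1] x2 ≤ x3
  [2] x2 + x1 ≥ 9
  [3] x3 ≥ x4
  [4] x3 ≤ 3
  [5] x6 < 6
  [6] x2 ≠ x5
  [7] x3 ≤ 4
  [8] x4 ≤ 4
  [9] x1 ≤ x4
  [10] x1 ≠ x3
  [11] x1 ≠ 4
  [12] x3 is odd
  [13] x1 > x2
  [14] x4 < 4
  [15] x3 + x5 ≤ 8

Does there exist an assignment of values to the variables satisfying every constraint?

From constraints 1 and 4: x2 ≤ x3 ≤ 3. From constraints 8 and 9: x1 ≤ x4 ≤ 4. Hence x2 + x1 ≤ 7. But constraint 2 requires x2 + x1 ≥ 9, and 9 > 7. Contradiction.

Unsatisfiable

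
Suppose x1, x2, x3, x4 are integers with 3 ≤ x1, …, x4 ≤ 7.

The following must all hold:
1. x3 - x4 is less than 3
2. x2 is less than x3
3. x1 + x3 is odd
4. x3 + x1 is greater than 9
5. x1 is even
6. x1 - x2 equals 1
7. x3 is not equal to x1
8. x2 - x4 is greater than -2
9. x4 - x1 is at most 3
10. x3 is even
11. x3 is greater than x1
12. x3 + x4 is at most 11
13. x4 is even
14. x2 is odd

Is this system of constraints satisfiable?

Unsatisfiable

Constraint 5 makes x1 even and constraint 10 makes x3 even, so x1 + x3 must be even. Constraint 3 says x1 + x3 is odd — contradiction.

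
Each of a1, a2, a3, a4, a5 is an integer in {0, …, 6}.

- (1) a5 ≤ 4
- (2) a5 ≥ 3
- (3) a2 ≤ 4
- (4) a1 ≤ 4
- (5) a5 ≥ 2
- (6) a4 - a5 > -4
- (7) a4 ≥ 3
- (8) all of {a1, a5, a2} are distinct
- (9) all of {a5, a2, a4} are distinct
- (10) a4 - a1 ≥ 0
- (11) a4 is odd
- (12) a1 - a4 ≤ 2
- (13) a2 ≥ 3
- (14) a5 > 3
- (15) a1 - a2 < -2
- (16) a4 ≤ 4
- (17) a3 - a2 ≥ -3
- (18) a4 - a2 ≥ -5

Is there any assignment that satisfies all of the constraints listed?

Constraints 1, 2, 3, 7, 13, and 16 confine each of a5, a2, a4 to the 2 values {3, 4}.
Constraint 9 requires all 3 of them to be distinct, but only 2 values are available — impossible by the pigeonhole principle.

Unsatisfiable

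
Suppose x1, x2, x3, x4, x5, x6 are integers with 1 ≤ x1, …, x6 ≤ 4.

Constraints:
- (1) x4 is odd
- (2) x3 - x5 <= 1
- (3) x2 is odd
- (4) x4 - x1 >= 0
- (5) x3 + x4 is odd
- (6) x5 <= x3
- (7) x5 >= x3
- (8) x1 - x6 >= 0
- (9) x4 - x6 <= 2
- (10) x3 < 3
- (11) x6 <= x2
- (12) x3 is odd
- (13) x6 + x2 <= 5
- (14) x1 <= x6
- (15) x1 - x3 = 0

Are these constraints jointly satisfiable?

Unsatisfiable

Constraint 12 makes x3 odd and constraint 1 makes x4 odd, so x3 + x4 must be even. Constraint 5 says x3 + x4 is odd — contradiction.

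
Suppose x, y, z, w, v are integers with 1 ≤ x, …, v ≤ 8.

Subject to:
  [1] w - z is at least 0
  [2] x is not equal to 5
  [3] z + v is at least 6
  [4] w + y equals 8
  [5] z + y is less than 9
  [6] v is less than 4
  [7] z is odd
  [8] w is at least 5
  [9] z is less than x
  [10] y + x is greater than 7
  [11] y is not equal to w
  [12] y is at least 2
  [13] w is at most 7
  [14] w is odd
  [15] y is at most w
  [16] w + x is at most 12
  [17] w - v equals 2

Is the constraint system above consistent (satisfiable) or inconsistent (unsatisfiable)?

Satisfiable

Take x = 6, y = 3, z = 5, w = 5, v = 3. Then constraint 1: w - z = 0; constraint 3: z + v = 8, and every other listed constraint is also met.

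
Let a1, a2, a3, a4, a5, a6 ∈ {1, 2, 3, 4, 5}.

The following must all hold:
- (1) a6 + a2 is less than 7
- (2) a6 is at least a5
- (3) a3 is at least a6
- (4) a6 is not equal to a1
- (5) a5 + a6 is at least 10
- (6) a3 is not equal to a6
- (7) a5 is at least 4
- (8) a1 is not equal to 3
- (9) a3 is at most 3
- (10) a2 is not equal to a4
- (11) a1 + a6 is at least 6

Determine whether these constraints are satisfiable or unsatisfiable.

From constraints 2 and 7: a6 ≥ a5 and a5 ≥ 4, so a6 ≥ 4. From constraints 3 and 9: a6 ≤ a3 and a3 ≤ 3, so a6 ≤ 3. But 3 < 4, so no value of a6 works.

Unsatisfiable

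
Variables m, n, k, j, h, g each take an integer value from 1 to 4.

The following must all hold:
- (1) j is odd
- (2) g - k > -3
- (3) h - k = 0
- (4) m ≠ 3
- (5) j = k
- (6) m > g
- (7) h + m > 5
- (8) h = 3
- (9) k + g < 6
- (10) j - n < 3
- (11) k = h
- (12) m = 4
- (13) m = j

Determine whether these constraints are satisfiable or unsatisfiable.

Constraint 12 fixes m = 4 and constraint 8 fixes h = 3. Constraints 5, 11, and 13 give m = j = k = h, so m = h. But 4 ≠ 3 — contradiction.

Unsatisfiable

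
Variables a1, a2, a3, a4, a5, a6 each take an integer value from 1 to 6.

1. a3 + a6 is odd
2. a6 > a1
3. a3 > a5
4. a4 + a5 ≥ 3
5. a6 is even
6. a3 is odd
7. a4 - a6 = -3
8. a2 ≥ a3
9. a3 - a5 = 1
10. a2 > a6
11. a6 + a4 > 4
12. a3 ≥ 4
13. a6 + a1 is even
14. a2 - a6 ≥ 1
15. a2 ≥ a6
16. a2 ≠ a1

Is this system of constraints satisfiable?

Take a1 = 2, a2 = 5, a3 = 5, a4 = 1, a5 = 4, a6 = 4. Then constraint 4: a4 + a5 = 5; constraint 7: a4 - a6 = -3, and every other listed constraint is also met.

Satisfiable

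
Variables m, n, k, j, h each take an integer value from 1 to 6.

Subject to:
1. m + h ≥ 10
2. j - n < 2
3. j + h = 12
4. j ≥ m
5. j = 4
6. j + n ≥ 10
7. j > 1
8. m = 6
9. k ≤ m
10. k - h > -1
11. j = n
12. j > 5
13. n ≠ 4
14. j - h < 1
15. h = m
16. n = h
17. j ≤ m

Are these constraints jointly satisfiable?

Constraint 5 fixes j = 4 and constraint 8 fixes m = 6. Constraints 11, 15, and 16 give j = n = h = m, so j = m. But 4 ≠ 6 — contradiction.

Unsatisfiable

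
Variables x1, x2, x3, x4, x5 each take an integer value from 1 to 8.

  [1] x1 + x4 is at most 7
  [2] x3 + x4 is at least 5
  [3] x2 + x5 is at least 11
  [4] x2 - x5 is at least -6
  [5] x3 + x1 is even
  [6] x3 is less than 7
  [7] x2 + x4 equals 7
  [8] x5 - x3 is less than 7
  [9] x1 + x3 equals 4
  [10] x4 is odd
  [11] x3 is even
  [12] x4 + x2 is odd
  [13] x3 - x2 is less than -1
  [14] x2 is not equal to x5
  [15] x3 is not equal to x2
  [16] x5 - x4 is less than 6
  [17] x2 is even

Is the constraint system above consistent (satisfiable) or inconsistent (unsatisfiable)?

One satisfying assignment is x1 = 2, x2 = 4, x3 = 2, x4 = 3, x5 = 8.
For the less obvious constraints — constraint 1: x1 + x4 = 5; constraint 2: x3 + x4 = 5 — and the others hold by inspection.

Satisfiable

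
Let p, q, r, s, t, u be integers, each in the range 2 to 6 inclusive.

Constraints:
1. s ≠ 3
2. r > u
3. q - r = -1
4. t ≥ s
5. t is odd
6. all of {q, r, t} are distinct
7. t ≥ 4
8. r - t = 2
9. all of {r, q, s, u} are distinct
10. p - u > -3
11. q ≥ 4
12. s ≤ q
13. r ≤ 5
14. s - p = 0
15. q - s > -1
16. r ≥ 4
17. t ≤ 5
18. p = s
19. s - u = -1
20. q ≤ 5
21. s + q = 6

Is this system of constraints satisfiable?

Constraints 7, 11, 13, 16, 17, and 20 confine each of q, r, t to the 2 values {4, 5}.
Constraint 6 requires all 3 of them to be distinct, but only 2 values are available — impossible by the pigeonhole principle.

Unsatisfiable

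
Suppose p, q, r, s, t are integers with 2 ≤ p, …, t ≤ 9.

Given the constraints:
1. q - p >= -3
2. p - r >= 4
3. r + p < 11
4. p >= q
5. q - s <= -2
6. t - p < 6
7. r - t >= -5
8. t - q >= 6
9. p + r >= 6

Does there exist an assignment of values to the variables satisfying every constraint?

Unsatisfiable

Constraints 1, 2, 7, and 8 give t − q ≥ 6, q − p ≥ -3, p − r ≥ 4, r − t ≥ -5.
Adding all 4 inequalities: the left sides telescope to 0, and the right sides sum to 6 + (-3) + 4 + (-5) = 2. So 0 ≥ 2, which is false.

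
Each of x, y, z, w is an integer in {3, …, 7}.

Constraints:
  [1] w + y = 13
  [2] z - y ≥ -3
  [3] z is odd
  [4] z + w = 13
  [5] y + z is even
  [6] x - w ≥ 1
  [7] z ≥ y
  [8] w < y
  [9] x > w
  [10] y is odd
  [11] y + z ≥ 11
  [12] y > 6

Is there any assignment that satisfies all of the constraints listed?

One satisfying assignment is x = 7, y = 7, z = 7, w = 6.
For the less obvious constraints — constraint 1: w + y = 13; constraint 2: z - y = 0; constraint 4: z + w = 13 — and the others hold by inspection.

Satisfiable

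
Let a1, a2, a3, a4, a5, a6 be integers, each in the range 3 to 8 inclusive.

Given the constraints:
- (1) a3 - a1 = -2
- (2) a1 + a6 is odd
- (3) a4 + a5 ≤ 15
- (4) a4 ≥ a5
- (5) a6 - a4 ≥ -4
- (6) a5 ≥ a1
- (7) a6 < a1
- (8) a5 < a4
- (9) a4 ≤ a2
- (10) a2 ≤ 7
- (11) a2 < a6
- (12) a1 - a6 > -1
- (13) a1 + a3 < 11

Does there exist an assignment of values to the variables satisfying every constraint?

Unsatisfiable

Constraints 6, 7, 8, 9, and 11 give a4 ≤ a2, a2 < a6, a6 < a1, a1 ≤ a5, a5 < a4. Chaining: a4 ≤ a2 < a6 < a1 ≤ a5 < a4, which forces a4 < a4 — impossible.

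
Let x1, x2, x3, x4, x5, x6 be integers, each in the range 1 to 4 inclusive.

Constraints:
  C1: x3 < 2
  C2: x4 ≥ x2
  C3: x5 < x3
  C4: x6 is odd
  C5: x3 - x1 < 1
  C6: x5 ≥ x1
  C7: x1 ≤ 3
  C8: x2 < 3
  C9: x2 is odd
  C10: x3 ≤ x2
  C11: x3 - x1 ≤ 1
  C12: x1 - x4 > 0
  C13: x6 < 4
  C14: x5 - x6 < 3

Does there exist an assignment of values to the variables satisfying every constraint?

Unsatisfiable

Constraints 2, 3, 6, 10, and 12 give x5 < x3, x3 ≤ x2, x2 ≤ x4, x4 < x1, x1 ≤ x5. Chaining: x5 < x3 ≤ x2 ≤ x4 < x1 ≤ x5, which forces x5 < x5 — impossible.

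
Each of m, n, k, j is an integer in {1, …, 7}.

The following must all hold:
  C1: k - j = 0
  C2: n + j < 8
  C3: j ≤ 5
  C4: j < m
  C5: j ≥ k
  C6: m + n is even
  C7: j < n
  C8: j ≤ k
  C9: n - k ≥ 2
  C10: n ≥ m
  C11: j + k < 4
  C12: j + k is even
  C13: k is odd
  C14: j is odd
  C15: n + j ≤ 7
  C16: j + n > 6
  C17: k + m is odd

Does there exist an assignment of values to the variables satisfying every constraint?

The assignment m = 6, n = 6, k = 1, j = 1 works:
  constraint 1 holds since k - j = 0.
  constraint 2 holds since n + j = 7.
The rest check out directly.

Satisfiable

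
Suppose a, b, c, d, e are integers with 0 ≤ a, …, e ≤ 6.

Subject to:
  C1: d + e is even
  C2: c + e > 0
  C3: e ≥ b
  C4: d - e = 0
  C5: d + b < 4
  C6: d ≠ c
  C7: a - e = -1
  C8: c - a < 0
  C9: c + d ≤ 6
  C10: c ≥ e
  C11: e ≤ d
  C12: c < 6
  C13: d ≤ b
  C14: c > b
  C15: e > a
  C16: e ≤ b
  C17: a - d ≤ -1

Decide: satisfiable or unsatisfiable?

Constraints 8, 11, 13, 14, and 15 give a < e, e ≤ d, d ≤ b, b < c, c < a. Chaining: a < e ≤ d ≤ b < c < a, which forces a < a — impossible.

Unsatisfiable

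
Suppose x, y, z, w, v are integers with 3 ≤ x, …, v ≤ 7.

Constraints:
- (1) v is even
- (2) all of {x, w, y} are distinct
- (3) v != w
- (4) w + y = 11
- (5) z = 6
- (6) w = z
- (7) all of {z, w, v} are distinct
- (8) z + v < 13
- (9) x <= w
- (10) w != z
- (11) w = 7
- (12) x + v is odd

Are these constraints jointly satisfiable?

Unsatisfiable

Constraint 11 fixes w = 7 and constraint 5 fixes z = 6, but constraint 6 requires w = z. Since 7 ≠ 6, contradiction.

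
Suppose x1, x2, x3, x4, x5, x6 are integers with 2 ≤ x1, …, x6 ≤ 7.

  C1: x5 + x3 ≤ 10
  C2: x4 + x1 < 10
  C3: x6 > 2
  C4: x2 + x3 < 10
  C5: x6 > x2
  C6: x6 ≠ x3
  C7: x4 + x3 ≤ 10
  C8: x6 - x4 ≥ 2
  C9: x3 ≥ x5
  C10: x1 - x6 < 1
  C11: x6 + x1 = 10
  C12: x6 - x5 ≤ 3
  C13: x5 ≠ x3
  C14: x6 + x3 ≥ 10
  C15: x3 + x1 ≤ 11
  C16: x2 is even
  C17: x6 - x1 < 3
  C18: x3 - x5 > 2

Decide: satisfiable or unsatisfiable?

Satisfiable

One satisfying assignment is x1 = 5, x2 = 2, x3 = 6, x4 = 2, x5 = 2, x6 = 5.
For the less obvious constraints — constraint 1: x5 + x3 = 8; constraint 2: x4 + x1 = 7 — and the others hold by inspection.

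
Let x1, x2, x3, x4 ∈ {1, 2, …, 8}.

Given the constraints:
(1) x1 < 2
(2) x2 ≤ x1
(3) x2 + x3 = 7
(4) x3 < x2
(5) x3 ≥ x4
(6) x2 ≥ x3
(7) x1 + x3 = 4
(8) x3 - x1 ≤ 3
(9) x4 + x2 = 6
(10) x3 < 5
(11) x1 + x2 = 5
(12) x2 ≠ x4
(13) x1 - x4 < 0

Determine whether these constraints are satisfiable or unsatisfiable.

Unsatisfiable

Constraints 2, 4, 5, and 13 give x3 < x2, x2 ≤ x1, x1 < x4, x4 ≤ x3. Chaining: x3 < x2 ≤ x1 < x4 ≤ x3, which forces x3 < x3 — impossible.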